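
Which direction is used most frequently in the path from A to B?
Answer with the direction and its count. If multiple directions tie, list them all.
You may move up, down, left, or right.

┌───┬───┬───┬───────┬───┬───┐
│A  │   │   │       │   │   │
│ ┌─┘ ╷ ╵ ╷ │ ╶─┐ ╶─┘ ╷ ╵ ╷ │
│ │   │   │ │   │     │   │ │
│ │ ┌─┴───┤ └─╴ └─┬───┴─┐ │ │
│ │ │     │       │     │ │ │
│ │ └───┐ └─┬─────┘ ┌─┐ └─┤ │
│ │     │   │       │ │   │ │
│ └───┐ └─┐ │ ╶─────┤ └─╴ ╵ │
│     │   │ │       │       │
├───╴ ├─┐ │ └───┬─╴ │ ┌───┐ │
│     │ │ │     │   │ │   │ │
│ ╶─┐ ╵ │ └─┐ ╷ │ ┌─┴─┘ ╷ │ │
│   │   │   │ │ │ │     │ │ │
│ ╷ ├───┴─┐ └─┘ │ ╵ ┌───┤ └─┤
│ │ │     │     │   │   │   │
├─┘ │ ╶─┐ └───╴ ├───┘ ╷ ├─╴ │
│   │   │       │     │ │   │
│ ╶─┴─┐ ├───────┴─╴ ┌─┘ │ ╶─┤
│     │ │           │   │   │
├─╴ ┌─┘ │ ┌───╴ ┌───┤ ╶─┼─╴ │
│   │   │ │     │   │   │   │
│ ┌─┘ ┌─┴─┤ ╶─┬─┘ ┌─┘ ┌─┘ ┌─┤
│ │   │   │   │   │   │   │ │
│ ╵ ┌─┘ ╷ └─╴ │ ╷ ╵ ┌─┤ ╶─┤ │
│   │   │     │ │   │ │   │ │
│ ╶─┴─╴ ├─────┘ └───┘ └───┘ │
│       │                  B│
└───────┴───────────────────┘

Directions: down, down, down, down, right, right, down, left, left, down, right, down, down, left, down, right, down, left, down, down, down, right, right, right, up, up, right, down, right, right, up, left, up, right, right, up, right, right, up, right, up, right, down, down, left, down, down, left, down, left, up, left, down, down, right, right, right, right, right, right
Counts: {'down': 21, 'right': 22, 'left': 9, 'up': 8}
Most common: right (22 times)

Solution:

┌───┬───┬───┬───────┬───┬───┐
│A  │   │   │       │   │   │
│ ┌─┘ ╷ ╵ ╷ │ ╶─┐ ╶─┘ ╷ ╵ ╷ │
│↓│   │   │ │   │     │   │ │
│ │ ┌─┴───┤ └─╴ └─┬───┴─┐ │ │
│↓│ │     │       │     │ │ │
│ │ └───┐ └─┬─────┘ ┌─┐ └─┤ │
│↓│     │   │       │ │   │ │
│ └───┐ └─┐ │ ╶─────┤ └─╴ ╵ │
│↳ → ↓│   │ │       │       │
├───╴ ├─┐ │ └───┬─╴ │ ┌───┐ │
│↓ ← ↲│ │ │     │   │ │   │ │
│ ╶─┐ ╵ │ └─┐ ╷ │ ┌─┴─┘ ╷ │ │
│↳ ↓│   │   │ │ │ │     │ │ │
│ ╷ ├───┴─┐ └─┘ │ ╵ ┌───┤ └─┤
│ │↓│     │     │   │↱ ↓│   │
├─┘ │ ╶─┐ └───╴ ├───┘ ╷ ├─╴ │
│↓ ↲│   │       │  ↱ ↑│↓│   │
│ ╶─┴─┐ ├───────┴─╴ ┌─┘ │ ╶─┤
│↳ ↓  │ │      ↱ → ↑│↓ ↲│   │
├─╴ ┌─┘ │ ┌───╴ ┌───┤ ╶─┼─╴ │
│↓ ↲│   │ │↱ → ↑│   │↓  │   │
│ ┌─┘ ┌─┴─┤ ╶─┬─┘ ┌─┘ ┌─┘ ┌─┤
│↓│   │↱ ↓│↑ ↰│↓ ↰│↓ ↲│   │ │
│ ╵ ┌─┘ ╷ └─╴ │ ╷ ╵ ┌─┤ ╶─┤ │
│↓  │  ↑│↳ → ↑│↓│↑ ↲│ │   │ │
│ ╶─┴─╴ ├─────┘ └───┘ └───┘ │
│↳ → → ↑│      ↳ → → → → → B│
└───────┴───────────────────┘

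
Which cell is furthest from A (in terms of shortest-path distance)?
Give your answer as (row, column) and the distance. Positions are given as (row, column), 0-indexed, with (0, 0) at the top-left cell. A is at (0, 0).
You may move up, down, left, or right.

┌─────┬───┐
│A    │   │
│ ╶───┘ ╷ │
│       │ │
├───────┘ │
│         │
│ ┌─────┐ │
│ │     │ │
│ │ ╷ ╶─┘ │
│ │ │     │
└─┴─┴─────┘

Computing BFS distances from A to all cells:
Furthest cell: (4, 1)
Distance: 15 steps

Path from A to the furthest cell:

┌─────┬───┐
│A    │↱ ↓│
│ ╶───┘ ╷ │
│↳ → → ↑│↓│
├───────┘ │
│        ↓│
│ ┌─────┐ │
│ │↓ ↰  │↓│
│ │ ╷ ╶─┘ │
│ │B│↑ ← ↲│
└─┴─┴─────┘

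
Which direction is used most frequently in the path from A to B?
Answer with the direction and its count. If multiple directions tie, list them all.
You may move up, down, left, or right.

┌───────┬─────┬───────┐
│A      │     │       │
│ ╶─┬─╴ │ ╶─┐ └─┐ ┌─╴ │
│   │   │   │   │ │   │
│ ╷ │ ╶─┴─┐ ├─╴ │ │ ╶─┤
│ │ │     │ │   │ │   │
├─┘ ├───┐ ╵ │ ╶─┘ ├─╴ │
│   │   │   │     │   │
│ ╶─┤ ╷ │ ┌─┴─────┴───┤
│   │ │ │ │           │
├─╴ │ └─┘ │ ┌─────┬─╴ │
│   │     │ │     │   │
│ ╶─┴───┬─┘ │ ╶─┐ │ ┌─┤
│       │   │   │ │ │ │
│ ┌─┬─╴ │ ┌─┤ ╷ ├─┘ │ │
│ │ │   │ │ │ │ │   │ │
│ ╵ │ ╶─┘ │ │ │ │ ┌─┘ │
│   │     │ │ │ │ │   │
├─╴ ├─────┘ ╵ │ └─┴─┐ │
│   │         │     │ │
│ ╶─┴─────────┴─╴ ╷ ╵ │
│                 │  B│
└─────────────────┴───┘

Directions: down, right, down, down, left, down, right, down, left, down, down, down, right, down, left, down, right, right, right, right, right, right, right, right, up, right, down, right
Counts: {'down': 11, 'right': 13, 'left': 3, 'up': 1}
Most common: right (13 times)

Solution:

┌───────┬─────┬───────┐
│A      │     │       │
│ ╶─┬─╴ │ ╶─┐ └─┐ ┌─╴ │
│↳ ↓│   │   │   │ │   │
│ ╷ │ ╶─┴─┐ ├─╴ │ │ ╶─┤
│ │↓│     │ │   │ │   │
├─┘ ├───┐ ╵ │ ╶─┘ ├─╴ │
│↓ ↲│   │   │     │   │
│ ╶─┤ ╷ │ ┌─┴─────┴───┤
│↳ ↓│ │ │ │           │
├─╴ │ └─┘ │ ┌─────┬─╴ │
│↓ ↲│     │ │     │   │
│ ╶─┴───┬─┘ │ ╶─┐ │ ┌─┤
│↓      │   │   │ │ │ │
│ ┌─┬─╴ │ ┌─┤ ╷ ├─┘ │ │
│↓│ │   │ │ │ │ │   │ │
│ ╵ │ ╶─┘ │ │ │ │ ┌─┘ │
│↳ ↓│     │ │ │ │ │   │
├─╴ ├─────┘ ╵ │ └─┴─┐ │
│↓ ↲│         │  ↱ ↓│ │
│ ╶─┴─────────┴─╴ ╷ ╵ │
│↳ → → → → → → → ↑│↳ B│
└─────────────────┴───┘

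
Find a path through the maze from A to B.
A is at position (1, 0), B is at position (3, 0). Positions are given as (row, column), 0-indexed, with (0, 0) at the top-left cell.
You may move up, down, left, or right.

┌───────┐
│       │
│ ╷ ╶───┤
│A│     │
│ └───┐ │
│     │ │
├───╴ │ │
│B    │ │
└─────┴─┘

Finding the shortest path from (1, 0) to (3, 0):
Path length: 6 steps
Directions: down → right → right → down → left → left

Solution:

┌───────┐
│       │
│ ╷ ╶───┤
│A│     │
│ └───┐ │
│↳ → ↓│ │
├───╴ │ │
│B ← ↲│ │
└─────┴─┘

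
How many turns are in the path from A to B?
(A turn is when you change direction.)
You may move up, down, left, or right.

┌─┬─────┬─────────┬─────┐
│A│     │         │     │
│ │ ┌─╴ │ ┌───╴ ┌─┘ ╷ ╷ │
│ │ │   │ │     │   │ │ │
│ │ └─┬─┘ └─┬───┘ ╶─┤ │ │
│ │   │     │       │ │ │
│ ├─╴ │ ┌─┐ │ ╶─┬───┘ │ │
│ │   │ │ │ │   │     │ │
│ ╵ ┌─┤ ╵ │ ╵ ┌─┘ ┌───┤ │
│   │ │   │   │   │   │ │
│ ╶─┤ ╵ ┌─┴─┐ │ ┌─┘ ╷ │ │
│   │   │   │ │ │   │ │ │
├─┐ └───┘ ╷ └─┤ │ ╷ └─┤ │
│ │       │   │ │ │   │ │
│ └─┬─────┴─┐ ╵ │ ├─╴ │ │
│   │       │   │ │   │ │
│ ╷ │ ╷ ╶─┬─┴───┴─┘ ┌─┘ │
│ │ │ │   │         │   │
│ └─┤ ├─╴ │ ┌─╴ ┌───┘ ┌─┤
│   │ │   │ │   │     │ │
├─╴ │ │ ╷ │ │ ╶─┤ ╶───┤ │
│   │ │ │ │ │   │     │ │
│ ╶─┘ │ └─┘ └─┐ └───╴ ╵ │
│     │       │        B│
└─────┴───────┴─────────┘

Directions: down, down, down, down, down, right, down, right, right, right, up, right, down, right, down, right, up, up, up, right, up, right, right, up, up, up, right, down, down, down, down, down, down, down, down, left, down, left, left, down, right, right, down, right
Number of turns: 23

Solution:

┌─┬─────┬─────────┬─────┐
│A│     │         │  ↱ ↓│
│ │ ┌─╴ │ ┌───╴ ┌─┘ ╷ ╷ │
│↓│ │   │ │     │   │↑│↓│
│ │ └─┬─┘ └─┬───┘ ╶─┤ │ │
│↓│   │     │       │↑│↓│
│ ├─╴ │ ┌─┐ │ ╶─┬───┘ │ │
│↓│   │ │ │ │   │↱ → ↑│↓│
│ ╵ ┌─┤ ╵ │ ╵ ┌─┘ ┌───┤ │
│↓  │ │   │   │↱ ↑│   │↓│
│ ╶─┤ ╵ ┌─┴─┐ │ ┌─┘ ╷ │ │
│↳ ↓│   │↱ ↓│ │↑│   │ │↓│
├─┐ └───┘ ╷ └─┤ │ ╷ └─┤ │
│ │↳ → → ↑│↳ ↓│↑│ │   │↓│
│ └─┬─────┴─┐ ╵ │ ├─╴ │ │
│   │       │↳ ↑│ │   │↓│
│ ╷ │ ╷ ╶─┬─┴───┴─┘ ┌─┘ │
│ │ │ │   │         │↓ ↲│
│ └─┤ ├─╴ │ ┌─╴ ┌───┘ ┌─┤
│   │ │   │ │   │↓ ← ↲│ │
├─╴ │ │ ╷ │ │ ╶─┤ ╶───┤ │
│   │ │ │ │ │   │↳ → ↓│ │
│ ╶─┘ │ └─┘ └─┐ └───╴ ╵ │
│     │       │      ↳ B│
└─────┴───────┴─────────┘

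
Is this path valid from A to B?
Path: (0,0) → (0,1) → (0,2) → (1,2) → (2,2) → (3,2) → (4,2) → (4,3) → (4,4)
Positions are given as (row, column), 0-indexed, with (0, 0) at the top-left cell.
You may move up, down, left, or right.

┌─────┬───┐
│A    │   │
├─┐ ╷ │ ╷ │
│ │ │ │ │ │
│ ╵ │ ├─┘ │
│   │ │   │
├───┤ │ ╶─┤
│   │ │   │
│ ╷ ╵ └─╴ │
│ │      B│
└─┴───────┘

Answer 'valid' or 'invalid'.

Checking path validity:
Result: All consecutive moves are passable.

valid

Correct solution:

┌─────┬───┐
│A → ↓│   │
├─┐ ╷ │ ╷ │
│ │ │↓│ │ │
│ ╵ │ ├─┘ │
│   │↓│   │
├───┤ │ ╶─┤
│   │↓│   │
│ ╷ ╵ └─╴ │
│ │  ↳ → B│
└─┴───────┘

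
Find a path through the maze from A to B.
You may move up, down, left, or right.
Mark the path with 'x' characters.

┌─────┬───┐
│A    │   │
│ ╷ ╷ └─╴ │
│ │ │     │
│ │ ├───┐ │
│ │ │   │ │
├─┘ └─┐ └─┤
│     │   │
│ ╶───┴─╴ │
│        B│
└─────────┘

Finding the shortest path through the maze:
Path length: 10 steps
Directions: right → down → down → down → left → down → right → right → right → right

Solution:

┌─────┬───┐
│A x  │   │
│ ╷ ╷ └─╴ │
│ │x│     │
│ │ ├───┐ │
│ │x│   │ │
├─┘ └─┐ └─┤
│x x  │   │
│ ╶───┴─╴ │
│x x x x B│
└─────────┘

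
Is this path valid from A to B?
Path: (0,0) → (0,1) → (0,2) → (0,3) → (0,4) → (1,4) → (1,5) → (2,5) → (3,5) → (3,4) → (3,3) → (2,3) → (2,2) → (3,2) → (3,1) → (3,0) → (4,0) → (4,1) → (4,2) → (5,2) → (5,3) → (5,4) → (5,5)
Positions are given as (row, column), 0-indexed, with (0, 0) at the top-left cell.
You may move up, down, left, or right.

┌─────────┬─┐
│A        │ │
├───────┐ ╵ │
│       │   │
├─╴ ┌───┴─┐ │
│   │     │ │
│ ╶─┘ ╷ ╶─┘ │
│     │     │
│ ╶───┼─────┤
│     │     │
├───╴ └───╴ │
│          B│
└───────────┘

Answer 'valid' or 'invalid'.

Checking path validity:
Result: All consecutive moves are passable.

valid

Correct solution:

┌─────────┬─┐
│A → → → ↓│ │
├───────┐ ╵ │
│       │↳ ↓│
├─╴ ┌───┴─┐ │
│   │↓ ↰  │↓│
│ ╶─┘ ╷ ╶─┘ │
│↓ ← ↲│↑ ← ↲│
│ ╶───┼─────┤
│↳ → ↓│     │
├───╴ └───╴ │
│    ↳ → → B│
└───────────┘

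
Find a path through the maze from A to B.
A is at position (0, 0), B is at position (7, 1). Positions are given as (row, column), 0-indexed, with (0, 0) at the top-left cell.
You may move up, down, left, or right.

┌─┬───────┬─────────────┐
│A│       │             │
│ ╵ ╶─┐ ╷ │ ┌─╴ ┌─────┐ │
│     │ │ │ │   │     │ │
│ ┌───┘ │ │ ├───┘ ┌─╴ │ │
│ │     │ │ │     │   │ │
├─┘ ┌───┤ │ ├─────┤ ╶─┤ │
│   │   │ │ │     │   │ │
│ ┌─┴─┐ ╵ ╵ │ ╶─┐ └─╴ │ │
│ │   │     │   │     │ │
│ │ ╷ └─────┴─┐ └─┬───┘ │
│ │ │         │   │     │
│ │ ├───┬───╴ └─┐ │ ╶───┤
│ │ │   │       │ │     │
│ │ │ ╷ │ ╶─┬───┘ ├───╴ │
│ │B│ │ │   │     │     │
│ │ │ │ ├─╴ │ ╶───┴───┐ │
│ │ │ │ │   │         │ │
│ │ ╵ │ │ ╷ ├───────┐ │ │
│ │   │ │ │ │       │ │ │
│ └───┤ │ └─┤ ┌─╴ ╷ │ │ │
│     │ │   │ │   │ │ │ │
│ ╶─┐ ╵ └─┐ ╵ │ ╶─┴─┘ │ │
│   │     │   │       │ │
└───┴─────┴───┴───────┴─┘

Finding the shortest path from (0, 0) to (7, 1):
Path length: 34 steps
Directions: down → right → up → right → right → down → down → left → left → down → left → down → down → down → down → down → down → down → right → right → down → right → up → up → up → up → up → left → down → down → down → left → up → up

Solution:

┌─┬───────┬─────────────┐
│A│↱ → ↓  │             │
│ ╵ ╶─┐ ╷ │ ┌─╴ ┌─────┐ │
│↳ ↑  │↓│ │ │   │     │ │
│ ┌───┘ │ │ ├───┘ ┌─╴ │ │
│ │↓ ← ↲│ │ │     │   │ │
├─┘ ┌───┤ │ ├─────┤ ╶─┤ │
│↓ ↲│   │ │ │     │   │ │
│ ┌─┴─┐ ╵ ╵ │ ╶─┐ └─╴ │ │
│↓│   │     │   │     │ │
│ │ ╷ └─────┴─┐ └─┬───┘ │
│↓│ │         │   │     │
│ │ ├───┬───╴ └─┐ │ ╶───┤
│↓│ │↓ ↰│       │ │     │
│ │ │ ╷ │ ╶─┬───┘ ├───╴ │
│↓│B│↓│↑│   │     │     │
│ │ │ │ ├─╴ │ ╶───┴───┐ │
│↓│↑│↓│↑│   │         │ │
│ │ ╵ │ │ ╷ ├───────┐ │ │
│↓│↑ ↲│↑│ │ │       │ │ │
│ └───┤ │ └─┤ ┌─╴ ╷ │ │ │
│↳ → ↓│↑│   │ │   │ │ │ │
│ ╶─┐ ╵ └─┐ ╵ │ ╶─┴─┘ │ │
│   │↳ ↑  │   │       │ │
└───┴─────┴───┴───────┴─┘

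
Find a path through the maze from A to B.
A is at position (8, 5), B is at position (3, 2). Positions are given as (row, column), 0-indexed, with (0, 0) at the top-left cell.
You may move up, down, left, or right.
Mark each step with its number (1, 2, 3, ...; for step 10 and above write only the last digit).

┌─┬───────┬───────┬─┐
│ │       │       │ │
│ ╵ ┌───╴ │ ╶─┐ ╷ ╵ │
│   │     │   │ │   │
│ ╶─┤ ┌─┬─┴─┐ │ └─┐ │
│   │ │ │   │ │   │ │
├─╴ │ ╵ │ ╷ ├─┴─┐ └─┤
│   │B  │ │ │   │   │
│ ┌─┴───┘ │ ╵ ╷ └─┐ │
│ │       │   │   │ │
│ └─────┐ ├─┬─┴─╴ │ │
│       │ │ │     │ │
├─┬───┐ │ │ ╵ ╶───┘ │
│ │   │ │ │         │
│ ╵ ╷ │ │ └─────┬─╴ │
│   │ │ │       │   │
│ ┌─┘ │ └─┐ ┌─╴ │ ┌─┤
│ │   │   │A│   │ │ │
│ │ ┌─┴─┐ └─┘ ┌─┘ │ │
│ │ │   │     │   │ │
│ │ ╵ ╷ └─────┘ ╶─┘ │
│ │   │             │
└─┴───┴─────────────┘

Finding the shortest path from (8, 5) to (3, 2):
Path length: 32 steps
Directions: up → right → right → down → left → down → left → left → up → left → up → up → up → left → left → left → up → up → right → up → left → up → right → up → right → right → right → down → left → left → down → down

Solution:

┌─┬───────┬───────┬─┐
│ │4 5 6 7│       │ │
│ ╵ ┌───╴ │ ╶─┐ ╷ ╵ │
│2 3│0 9 8│   │ │   │
│ ╶─┤ ┌─┬─┴─┐ │ └─┐ │
│1 0│1│ │   │ │   │ │
├─╴ │ ╵ │ ╷ ├─┴─┐ └─┤
│8 9│B  │ │ │   │   │
│ ┌─┴───┘ │ ╵ ╷ └─┐ │
│7│       │   │   │ │
│ └─────┐ ├─┬─┴─╴ │ │
│6 5 4 3│ │ │     │ │
├─┬───┐ │ │ ╵ ╶───┘ │
│ │   │2│ │         │
│ ╵ ╷ │ │ └─────┬─╴ │
│   │ │1│  1 2 3│   │
│ ┌─┘ │ └─┐ ┌─╴ │ ┌─┤
│ │   │0 9│A│5 4│ │ │
│ │ ┌─┴─┐ └─┘ ┌─┘ │ │
│ │ │   │8 7 6│   │ │
│ │ ╵ ╷ └─────┘ ╶─┘ │
│ │   │             │
└─┴───┴─────────────┘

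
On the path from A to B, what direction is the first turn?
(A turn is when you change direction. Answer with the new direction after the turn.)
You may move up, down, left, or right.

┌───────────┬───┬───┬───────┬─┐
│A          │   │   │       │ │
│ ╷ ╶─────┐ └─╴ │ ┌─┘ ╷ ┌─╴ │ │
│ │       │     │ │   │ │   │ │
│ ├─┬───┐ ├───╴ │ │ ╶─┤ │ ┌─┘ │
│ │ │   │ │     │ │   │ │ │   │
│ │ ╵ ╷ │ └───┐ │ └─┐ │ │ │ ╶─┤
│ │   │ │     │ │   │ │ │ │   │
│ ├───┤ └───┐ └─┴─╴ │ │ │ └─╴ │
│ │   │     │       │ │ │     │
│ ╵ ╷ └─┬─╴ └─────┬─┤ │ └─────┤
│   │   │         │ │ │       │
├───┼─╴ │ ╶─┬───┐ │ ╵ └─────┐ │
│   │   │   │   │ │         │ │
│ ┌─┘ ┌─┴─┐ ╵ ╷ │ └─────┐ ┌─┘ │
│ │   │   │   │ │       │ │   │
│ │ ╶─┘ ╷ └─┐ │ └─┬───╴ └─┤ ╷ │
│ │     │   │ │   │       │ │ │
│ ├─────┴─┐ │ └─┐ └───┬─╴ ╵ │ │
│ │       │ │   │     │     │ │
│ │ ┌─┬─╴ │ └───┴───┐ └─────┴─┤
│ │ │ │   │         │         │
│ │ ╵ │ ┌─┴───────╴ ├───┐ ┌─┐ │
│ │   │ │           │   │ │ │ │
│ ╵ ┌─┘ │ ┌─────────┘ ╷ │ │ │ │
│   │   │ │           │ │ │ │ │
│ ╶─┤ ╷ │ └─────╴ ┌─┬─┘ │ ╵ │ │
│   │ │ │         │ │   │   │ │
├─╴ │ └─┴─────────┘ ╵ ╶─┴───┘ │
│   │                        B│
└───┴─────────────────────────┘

Directions: down, down, down, down, down, right, up, right, down, right, down, left, down, left, down, right, right, up, right, down, right, down, down, right, right, right, right, down, left, left, left, left, left, down, down, right, right, right, right, up, right, right, up, right, down, down, left, down, right, right, right, right
First turn direction: right

Solution:

┌───────────┬───┬───┬───────┬─┐
│A          │   │   │       │ │
│ ╷ ╶─────┐ └─╴ │ ┌─┘ ╷ ┌─╴ │ │
│↓│       │     │ │   │ │   │ │
│ ├─┬───┐ ├───╴ │ │ ╶─┤ │ ┌─┘ │
│↓│ │   │ │     │ │   │ │ │   │
│ │ ╵ ╷ │ └───┐ │ └─┐ │ │ │ ╶─┤
│↓│   │ │     │ │   │ │ │ │   │
│ ├───┤ └───┐ └─┴─╴ │ │ │ └─╴ │
│↓│↱ ↓│     │       │ │ │     │
│ ╵ ╷ └─┬─╴ └─────┬─┤ │ └─────┤
│↳ ↑│↳ ↓│         │ │ │       │
├───┼─╴ │ ╶─┬───┐ │ ╵ └─────┐ │
│   │↓ ↲│   │   │ │         │ │
│ ┌─┘ ┌─┴─┐ ╵ ╷ │ └─────┐ ┌─┘ │
│ │↓ ↲│↱ ↓│   │ │       │ │   │
│ │ ╶─┘ ╷ └─┐ │ └─┬───╴ └─┤ ╷ │
│ │↳ → ↑│↳ ↓│ │   │       │ │ │
│ ├─────┴─┐ │ └─┐ └───┬─╴ ╵ │ │
│ │       │↓│   │     │     │ │
│ │ ┌─┬─╴ │ └───┴───┐ └─────┴─┤
│ │ │ │   │↳ → → → ↓│         │
│ │ ╵ │ ┌─┴───────╴ ├───┐ ┌─┐ │
│ │   │ │↓ ← ← ← ← ↲│↱ ↓│ │ │ │
│ ╵ ┌─┘ │ ┌─────────┘ ╷ │ │ │ │
│   │   │↓│      ↱ → ↑│↓│ │ │ │
│ ╶─┤ ╷ │ └─────╴ ┌─┬─┘ │ ╵ │ │
│   │ │ │↳ → → → ↑│ │↓ ↲│   │ │
├─╴ │ └─┴─────────┘ ╵ ╶─┴───┘ │
│   │                ↳ → → → B│
└───┴─────────────────────────┘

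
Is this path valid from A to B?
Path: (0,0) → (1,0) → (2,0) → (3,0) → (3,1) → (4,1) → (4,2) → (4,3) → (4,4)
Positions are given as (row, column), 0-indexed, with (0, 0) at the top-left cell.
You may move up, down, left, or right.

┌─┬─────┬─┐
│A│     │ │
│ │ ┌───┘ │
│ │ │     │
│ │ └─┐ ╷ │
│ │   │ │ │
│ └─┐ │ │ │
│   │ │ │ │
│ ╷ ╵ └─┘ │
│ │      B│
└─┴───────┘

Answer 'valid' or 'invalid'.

Checking path validity:
Result: All consecutive moves are passable.

valid

Correct solution:

┌─┬─────┬─┐
│A│     │ │
│ │ ┌───┘ │
│↓│ │     │
│ │ └─┐ ╷ │
│↓│   │ │ │
│ └─┐ │ │ │
│↳ ↓│ │ │ │
│ ╷ ╵ └─┘ │
│ │↳ → → B│
└─┴───────┘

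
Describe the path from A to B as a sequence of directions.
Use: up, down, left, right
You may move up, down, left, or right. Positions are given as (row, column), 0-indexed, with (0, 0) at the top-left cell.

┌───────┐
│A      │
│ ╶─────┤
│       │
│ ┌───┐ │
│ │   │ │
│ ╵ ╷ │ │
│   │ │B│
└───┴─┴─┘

Finding the path and converting it to directions:
Path through cells: (0,0) → (1,0) → (1,1) → (1,2) → (1,3) → (2,3) → (3,3)
Directions: down, right, right, right, down, down

Solution:

┌───────┐
│A      │
│ ╶─────┤
│↳ → → ↓│
│ ┌───┐ │
│ │   │↓│
│ ╵ ╷ │ │
│   │ │B│
└───┴─┴─┘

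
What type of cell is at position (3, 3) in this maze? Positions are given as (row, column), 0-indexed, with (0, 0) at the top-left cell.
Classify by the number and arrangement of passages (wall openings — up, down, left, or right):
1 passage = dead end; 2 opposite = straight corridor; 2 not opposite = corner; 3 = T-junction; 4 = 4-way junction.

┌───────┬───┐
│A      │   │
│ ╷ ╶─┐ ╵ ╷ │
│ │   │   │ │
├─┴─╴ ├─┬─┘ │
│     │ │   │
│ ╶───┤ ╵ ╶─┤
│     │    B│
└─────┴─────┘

Checking cell at (3, 3):
Number of passages: 2
Cell type: corner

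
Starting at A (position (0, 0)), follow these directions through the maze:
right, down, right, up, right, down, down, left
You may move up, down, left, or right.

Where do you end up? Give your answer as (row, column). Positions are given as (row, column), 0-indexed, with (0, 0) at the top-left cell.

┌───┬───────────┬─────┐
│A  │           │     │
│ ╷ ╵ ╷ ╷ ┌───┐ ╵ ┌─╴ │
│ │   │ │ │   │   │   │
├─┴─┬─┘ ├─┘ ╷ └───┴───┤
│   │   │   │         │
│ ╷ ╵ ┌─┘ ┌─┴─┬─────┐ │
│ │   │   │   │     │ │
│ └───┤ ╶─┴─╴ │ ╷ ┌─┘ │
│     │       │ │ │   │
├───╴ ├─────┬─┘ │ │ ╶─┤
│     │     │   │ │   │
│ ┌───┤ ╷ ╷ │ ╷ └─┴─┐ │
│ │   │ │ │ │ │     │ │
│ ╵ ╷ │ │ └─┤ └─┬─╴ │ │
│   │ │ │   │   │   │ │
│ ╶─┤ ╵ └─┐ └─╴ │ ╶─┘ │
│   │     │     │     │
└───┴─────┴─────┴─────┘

Following directions step by step:
Start: (0, 0)
  right: (0, 0) → (0, 1)
  down: (0, 1) → (1, 1)
  right: (1, 1) → (1, 2)
  up: (1, 2) → (0, 2)
  right: (0, 2) → (0, 3)
  down: (0, 3) → (1, 3)
  down: (1, 3) → (2, 3)
  left: (2, 3) → (2, 2)
Final position: (2, 2)

Path taken:

┌───┬───────────┬─────┐
│A ↓│↱ ↓        │     │
│ ╷ ╵ ╷ ╷ ┌───┐ ╵ ┌─╴ │
│ │↳ ↑│↓│ │   │   │   │
├─┴─┬─┘ ├─┘ ╷ └───┴───┤
│   │B ↲│   │         │
│ ╷ ╵ ┌─┘ ┌─┴─┬─────┐ │
│ │   │   │   │     │ │
│ └───┤ ╶─┴─╴ │ ╷ ┌─┘ │
│     │       │ │ │   │
├───╴ ├─────┬─┘ │ │ ╶─┤
│     │     │   │ │   │
│ ┌───┤ ╷ ╷ │ ╷ └─┴─┐ │
│ │   │ │ │ │ │     │ │
│ ╵ ╷ │ │ └─┤ └─┬─╴ │ │
│   │ │ │   │   │   │ │
│ ╶─┤ ╵ └─┐ └─╴ │ ╶─┘ │
│   │     │     │     │
└───┴─────┴─────┴─────┘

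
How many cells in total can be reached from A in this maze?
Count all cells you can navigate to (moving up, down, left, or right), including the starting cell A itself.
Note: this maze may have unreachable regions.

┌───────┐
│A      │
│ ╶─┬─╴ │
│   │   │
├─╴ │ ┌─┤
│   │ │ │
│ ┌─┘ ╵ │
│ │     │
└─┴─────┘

Using BFS/flood-fill to find all reachable cells from A:
Maze size: 4 × 4 = 16 total cells
All cells are reachable — the maze is fully connected.
Reachable cells: 16

Reachable region (· marks reachable cells):

┌───────┐
│A · · ·│
│ ╶─┬─╴ │
│· ·│· ·│
├─╴ │ ┌─┤
│· ·│·│·│
│ ┌─┘ ╵ │
│·│· · ·│
└─┴─────┘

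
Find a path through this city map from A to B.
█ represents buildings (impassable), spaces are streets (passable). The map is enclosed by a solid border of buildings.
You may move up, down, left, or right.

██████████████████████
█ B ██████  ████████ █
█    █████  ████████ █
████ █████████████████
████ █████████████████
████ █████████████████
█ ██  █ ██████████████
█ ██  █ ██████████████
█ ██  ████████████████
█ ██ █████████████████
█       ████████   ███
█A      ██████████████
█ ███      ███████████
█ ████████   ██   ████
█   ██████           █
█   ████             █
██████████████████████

Finding the shortest path from A to B:
Movement: cardinal only
Path length: 15 steps
Directions: up → right → right → right → up → up → up → up → up → up → up → up → left → up → left

Solution:

██████████████████████
█ B↰██████  ████████ █
█  ↑↰█████  ████████ █
████↑█████████████████
████↑█████████████████
████↑█████████████████
█ ██↑ █ ██████████████
█ ██↑ █ ██████████████
█ ██↑ ████████████████
█ ██↑█████████████████
█↱→→↑   ████████   ███
█A      ██████████████
█ ███      ███████████
█ ████████   ██   ████
█   ██████           █
█   ████             █
██████████████████████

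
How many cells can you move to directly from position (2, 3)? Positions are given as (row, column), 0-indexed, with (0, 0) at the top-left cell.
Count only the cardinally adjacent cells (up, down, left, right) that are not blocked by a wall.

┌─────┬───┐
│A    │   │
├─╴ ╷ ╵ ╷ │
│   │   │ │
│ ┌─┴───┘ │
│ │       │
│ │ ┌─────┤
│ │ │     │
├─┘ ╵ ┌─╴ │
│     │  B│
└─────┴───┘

Checking passable neighbors of (2, 3):
Neighbors: (2, 2), (2, 4)
Count: 2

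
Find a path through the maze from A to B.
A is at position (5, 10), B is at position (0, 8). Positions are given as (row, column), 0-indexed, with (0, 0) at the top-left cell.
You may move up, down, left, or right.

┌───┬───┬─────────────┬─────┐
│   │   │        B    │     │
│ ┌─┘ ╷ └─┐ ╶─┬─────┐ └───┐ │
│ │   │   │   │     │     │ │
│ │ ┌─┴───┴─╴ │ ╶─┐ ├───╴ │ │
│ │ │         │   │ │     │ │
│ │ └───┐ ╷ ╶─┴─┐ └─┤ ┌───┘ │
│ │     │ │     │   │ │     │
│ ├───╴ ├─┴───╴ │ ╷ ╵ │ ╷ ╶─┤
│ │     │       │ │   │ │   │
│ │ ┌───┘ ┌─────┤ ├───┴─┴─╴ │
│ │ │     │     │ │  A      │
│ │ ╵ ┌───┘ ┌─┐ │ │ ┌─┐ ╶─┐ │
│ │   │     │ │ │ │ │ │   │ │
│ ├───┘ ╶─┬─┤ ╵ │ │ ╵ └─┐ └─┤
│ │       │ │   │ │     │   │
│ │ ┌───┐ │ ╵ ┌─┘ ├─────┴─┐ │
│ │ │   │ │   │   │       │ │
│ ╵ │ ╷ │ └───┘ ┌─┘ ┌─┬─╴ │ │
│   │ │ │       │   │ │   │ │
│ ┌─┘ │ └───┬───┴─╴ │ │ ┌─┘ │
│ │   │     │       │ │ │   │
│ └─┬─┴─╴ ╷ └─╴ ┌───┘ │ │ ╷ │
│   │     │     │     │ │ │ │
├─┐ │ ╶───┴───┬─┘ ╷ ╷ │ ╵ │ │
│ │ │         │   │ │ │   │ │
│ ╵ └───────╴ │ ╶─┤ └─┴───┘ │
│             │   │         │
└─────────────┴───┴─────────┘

Finding the shortest path from (5, 10) to (0, 8):
Path length: 79 steps
Directions: right → down → right → down → right → down → down → down → left → down → down → left → up → up → up → right → up → left → left → left → down → down → left → left → down → left → left → up → left → down → left → left → down → right → right → right → right → down → left → left → left → left → left → up → up → left → up → up → right → up → up → right → right → right → down → down → right → right → right → up → right → up → up → up → up → up → right → down → right → up → up → right → right → up → left → left → up → left → left

Solution:

┌───┬───┬─────────────┬─────┐
│   │   │        B ← ↰│     │
│ ┌─┘ ╷ └─┐ ╶─┬─────┐ └───┐ │
│ │   │   │   │     │↑ ← ↰│ │
│ │ ┌─┴───┴─╴ │ ╶─┐ ├───╴ │ │
│ │ │         │   │ │↱ → ↑│ │
│ │ └───┐ ╷ ╶─┴─┐ └─┤ ┌───┘ │
│ │     │ │     │↱ ↓│↑│     │
│ ├───╴ ├─┴───╴ │ ╷ ╵ │ ╷ ╶─┤
│ │     │       │↑│↳ ↑│ │   │
│ │ ┌───┘ ┌─────┤ ├───┴─┴─╴ │
│ │ │     │     │↑│  A ↓    │
│ │ ╵ ┌───┘ ┌─┐ │ │ ┌─┐ ╶─┐ │
│ │   │     │ │ │↑│ │ │↳ ↓│ │
│ ├───┘ ╶─┬─┤ ╵ │ │ ╵ └─┐ └─┤
│ │↱ → → ↓│ │   │↑│     │↳ ↓│
│ │ ┌───┐ │ ╵ ┌─┘ ├─────┴─┐ │
│ │↑│   │↓│   │↱ ↑│↓ ← ← ↰│↓│
│ ╵ │ ╷ │ └───┘ ┌─┘ ┌─┬─╴ │ │
│↱ ↑│ │ │↳ → → ↑│  ↓│ │↱ ↑│↓│
│ ┌─┘ │ └───┬───┴─╴ │ │ ┌─┘ │
│↑│   │  ↓ ↰│  ↓ ← ↲│ │↑│↓ ↲│
│ └─┬─┴─╴ ╷ └─╴ ┌───┘ │ │ ╷ │
│↑ ↰│↓ ← ↲│↑ ← ↲│     │↑│↓│ │
├─┐ │ ╶───┴───┬─┘ ╷ ╷ │ ╵ │ │
│ │↑│↳ → → → ↓│   │ │ │↑ ↲│ │
│ ╵ └───────╴ │ ╶─┤ └─┴───┘ │
│  ↑ ← ← ← ← ↲│   │         │
└─────────────┴───┴─────────┘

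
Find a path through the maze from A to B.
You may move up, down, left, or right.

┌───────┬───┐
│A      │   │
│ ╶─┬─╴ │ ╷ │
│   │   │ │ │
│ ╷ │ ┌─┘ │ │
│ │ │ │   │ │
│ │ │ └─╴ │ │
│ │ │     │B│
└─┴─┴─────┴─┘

Finding the shortest path through the maze:
Path length: 16 steps
Directions: right → right → right → down → left → down → down → right → right → up → up → up → right → down → down → down

Solution:

┌───────┬───┐
│A → → ↓│↱ ↓│
│ ╶─┬─╴ │ ╷ │
│   │↓ ↲│↑│↓│
│ ╷ │ ┌─┘ │ │
│ │ │↓│  ↑│↓│
│ │ │ └─╴ │ │
│ │ │↳ → ↑│B│
└─┴─┴─────┴─┘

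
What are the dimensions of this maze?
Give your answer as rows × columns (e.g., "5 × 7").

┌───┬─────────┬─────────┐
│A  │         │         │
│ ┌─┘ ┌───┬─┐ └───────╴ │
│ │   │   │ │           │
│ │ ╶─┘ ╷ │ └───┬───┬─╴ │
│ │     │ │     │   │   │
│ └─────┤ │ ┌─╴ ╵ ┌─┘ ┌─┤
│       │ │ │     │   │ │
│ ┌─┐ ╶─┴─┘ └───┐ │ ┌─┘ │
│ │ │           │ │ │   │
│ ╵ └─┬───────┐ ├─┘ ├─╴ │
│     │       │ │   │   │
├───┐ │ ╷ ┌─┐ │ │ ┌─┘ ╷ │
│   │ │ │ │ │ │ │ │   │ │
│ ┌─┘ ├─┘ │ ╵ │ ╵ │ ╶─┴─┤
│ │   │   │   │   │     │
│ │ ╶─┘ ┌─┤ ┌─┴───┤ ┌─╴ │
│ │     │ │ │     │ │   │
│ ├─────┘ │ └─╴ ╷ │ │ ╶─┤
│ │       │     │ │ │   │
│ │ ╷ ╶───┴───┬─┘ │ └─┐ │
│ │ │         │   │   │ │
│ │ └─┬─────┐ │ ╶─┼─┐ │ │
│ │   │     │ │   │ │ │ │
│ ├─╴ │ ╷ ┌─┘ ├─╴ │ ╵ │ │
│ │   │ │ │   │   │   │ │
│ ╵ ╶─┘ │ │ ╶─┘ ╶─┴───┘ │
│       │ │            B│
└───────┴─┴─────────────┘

Counting the maze dimensions:
Rows (vertical): 14
Columns (horizontal): 12
Dimensions: 14 × 12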